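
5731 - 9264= - 3533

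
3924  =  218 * 18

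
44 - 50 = - 6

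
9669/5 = 9669/5 =1933.80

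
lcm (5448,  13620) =27240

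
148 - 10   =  138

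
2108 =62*34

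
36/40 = 9/10= 0.90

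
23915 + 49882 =73797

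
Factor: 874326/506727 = 291442/168909= 2^1 * 3^( - 1 ) *13^( - 1 )*61^( - 1 )*71^ ( - 1)*145721^1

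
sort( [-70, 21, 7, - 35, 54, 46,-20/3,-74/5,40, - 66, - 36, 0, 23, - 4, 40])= [ - 70,-66  , - 36, - 35, - 74/5, - 20/3, - 4, 0,7,21,23, 40, 40, 46, 54 ] 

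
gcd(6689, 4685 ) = 1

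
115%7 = 3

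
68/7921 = 68/7921 = 0.01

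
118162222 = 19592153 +98570069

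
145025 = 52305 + 92720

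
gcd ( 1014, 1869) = 3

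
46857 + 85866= 132723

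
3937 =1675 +2262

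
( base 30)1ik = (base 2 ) 10110110100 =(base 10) 1460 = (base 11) 1108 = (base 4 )112310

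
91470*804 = 73541880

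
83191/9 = 9243 + 4/9= 9243.44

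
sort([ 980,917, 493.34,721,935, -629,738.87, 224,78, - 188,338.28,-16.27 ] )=[-629 ,  -  188,-16.27, 78, 224,338.28, 493.34,721, 738.87, 917, 935, 980] 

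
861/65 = 13 + 16/65 = 13.25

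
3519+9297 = 12816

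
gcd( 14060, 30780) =380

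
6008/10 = 3004/5= 600.80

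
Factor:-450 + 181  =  -269^1 = - 269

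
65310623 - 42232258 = 23078365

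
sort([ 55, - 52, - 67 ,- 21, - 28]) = [ - 67,  -  52, - 28,-21, 55 ]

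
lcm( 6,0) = 0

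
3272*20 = 65440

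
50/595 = 10/119 = 0.08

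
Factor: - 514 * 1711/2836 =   -  439727/1418 = - 2^ ( - 1) * 29^1 * 59^1 * 257^1*709^(  -  1) 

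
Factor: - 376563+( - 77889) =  - 454452 = - 2^2*3^1*37871^1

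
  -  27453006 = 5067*( - 5418 ) 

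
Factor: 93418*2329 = 2^1*13^1*17^1*137^1*3593^1 = 217570522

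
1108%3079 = 1108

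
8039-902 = 7137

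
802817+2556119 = 3358936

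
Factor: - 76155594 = -2^1*3^1*53^1*71^1*3373^1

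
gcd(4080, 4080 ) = 4080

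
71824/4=17956 = 17956.00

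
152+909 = 1061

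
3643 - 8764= - 5121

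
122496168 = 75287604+47208564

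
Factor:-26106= -2^1*3^1*19^1*229^1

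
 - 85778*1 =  - 85778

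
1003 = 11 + 992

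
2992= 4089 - 1097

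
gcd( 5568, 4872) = 696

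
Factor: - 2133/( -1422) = 2^( - 1 )*3^1 = 3/2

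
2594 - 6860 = -4266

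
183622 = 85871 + 97751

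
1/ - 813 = -1/813  =  - 0.00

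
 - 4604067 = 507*( - 9081)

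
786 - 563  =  223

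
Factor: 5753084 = 2^2*1438271^1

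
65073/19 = 65073/19= 3424.89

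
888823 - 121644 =767179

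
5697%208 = 81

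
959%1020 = 959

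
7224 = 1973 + 5251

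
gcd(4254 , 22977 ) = 3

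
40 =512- 472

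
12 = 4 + 8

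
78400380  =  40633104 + 37767276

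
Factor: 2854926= 2^1 * 3^4*17623^1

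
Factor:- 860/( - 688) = 5/4   =  2^( - 2) *5^1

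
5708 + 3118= 8826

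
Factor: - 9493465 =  - 5^1*1898693^1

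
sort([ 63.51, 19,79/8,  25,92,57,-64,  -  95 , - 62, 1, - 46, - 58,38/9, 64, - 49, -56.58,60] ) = [ -95, - 64,-62,  -  58, - 56.58, - 49, - 46,1,38/9,79/8,19, 25,57, 60, 63.51,64,92 ] 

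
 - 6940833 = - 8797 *789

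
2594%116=42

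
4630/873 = 4630/873 = 5.30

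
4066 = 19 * 214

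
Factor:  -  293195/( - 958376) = 2^(-3)*5^1*7^1*8377^1*119797^ ( - 1)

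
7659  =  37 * 207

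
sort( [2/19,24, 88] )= [ 2/19, 24 , 88]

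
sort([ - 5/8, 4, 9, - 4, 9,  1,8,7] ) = [ - 4, - 5/8,1,4,7, 8,9, 9]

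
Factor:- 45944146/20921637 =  - 2^1*3^ ( - 1 )*11^( - 1)*223^( - 1) * 2843^( -1)*22972073^1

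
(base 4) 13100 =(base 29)G0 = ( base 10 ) 464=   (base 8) 720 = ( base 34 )dm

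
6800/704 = 425/44 =9.66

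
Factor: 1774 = 2^1*887^1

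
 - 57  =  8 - 65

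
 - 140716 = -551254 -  - 410538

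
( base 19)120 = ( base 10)399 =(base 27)el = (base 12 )293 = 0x18f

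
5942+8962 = 14904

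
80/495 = 16/99 =0.16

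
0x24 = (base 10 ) 36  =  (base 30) 16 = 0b100100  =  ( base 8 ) 44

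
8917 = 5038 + 3879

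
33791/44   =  767 + 43/44 =767.98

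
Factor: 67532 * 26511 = 2^2 * 3^1*8837^1* 16883^1 =1790340852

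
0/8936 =0=0.00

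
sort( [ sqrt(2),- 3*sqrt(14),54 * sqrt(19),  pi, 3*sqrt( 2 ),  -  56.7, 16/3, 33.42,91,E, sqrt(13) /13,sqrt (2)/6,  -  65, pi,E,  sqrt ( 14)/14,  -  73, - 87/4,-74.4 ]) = [ - 74.4, - 73,-65,  -  56.7,  -  87/4,- 3*sqrt( 14 ),sqrt( 2)/6,sqrt(14 ) /14, sqrt(13 )/13,sqrt(2),E, E,pi , pi , 3*sqrt ( 2),16/3,33.42,91, 54*sqrt( 19) ]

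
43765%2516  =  993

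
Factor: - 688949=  - 89^1*7741^1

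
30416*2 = 60832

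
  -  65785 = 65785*( - 1)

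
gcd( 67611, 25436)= 1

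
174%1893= 174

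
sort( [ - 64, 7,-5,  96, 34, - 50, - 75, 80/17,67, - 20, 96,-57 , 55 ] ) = [ - 75,  -  64, - 57,-50,  -  20, - 5, 80/17,  7, 34, 55, 67, 96, 96]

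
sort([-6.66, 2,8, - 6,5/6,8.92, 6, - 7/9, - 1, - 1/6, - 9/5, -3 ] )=[ - 6.66 , - 6, - 3, -9/5 , - 1, - 7/9, - 1/6 , 5/6, 2,6,8,8.92 ]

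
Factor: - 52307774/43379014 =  - 26153887/21689507 = - 7^( - 2 )*19^ ( - 1)*23297^( - 1 ) * 26153887^1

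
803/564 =803/564 = 1.42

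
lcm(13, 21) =273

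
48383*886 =42867338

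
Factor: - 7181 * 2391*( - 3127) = 53689873917 = 3^1 *43^1 * 53^1*59^1*167^1*797^1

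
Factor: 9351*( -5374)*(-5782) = 2^2*3^2*7^2*59^1* 1039^1 * 2687^1 = 290558648268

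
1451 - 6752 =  - 5301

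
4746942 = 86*55197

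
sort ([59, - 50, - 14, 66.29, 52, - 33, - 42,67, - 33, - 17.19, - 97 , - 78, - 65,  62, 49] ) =[-97, - 78, - 65,  -  50, - 42, - 33, -33, - 17.19, - 14,49, 52,59,62, 66.29, 67 ]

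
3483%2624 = 859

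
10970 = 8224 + 2746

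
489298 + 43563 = 532861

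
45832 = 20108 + 25724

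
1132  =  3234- 2102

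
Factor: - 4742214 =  - 2^1  *3^1*790369^1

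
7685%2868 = 1949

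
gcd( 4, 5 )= 1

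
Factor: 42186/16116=2^( - 1)*17^(-1 )*89^1 = 89/34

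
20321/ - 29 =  - 701 + 8/29= - 700.72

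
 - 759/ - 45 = 253/15 = 16.87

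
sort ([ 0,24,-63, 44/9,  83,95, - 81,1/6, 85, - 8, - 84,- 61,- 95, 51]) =[ - 95, - 84, - 81,-63, - 61,  -  8,0 , 1/6, 44/9, 24,51,83, 85, 95 ] 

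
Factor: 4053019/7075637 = 4053019^1*7075637^ (-1)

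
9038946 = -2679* ( - 3374) 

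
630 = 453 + 177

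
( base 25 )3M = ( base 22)49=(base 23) 45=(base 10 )97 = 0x61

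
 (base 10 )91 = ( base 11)83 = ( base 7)160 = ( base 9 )111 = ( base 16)5b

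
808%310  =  188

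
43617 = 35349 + 8268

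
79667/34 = 2343 + 5/34 = 2343.15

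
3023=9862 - 6839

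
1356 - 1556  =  -200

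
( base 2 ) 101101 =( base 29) 1G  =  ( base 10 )45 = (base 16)2d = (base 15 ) 30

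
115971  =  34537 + 81434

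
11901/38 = 313 + 7/38 = 313.18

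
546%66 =18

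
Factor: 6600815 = 5^1*13^1*173^1*587^1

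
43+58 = 101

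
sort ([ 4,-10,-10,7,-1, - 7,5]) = [ - 10,-10 , - 7, - 1, 4,5, 7 ]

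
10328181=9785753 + 542428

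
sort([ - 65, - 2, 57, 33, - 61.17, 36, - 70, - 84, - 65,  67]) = [ - 84, - 70, - 65, - 65, - 61.17, - 2, 33, 36 , 57, 67 ] 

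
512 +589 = 1101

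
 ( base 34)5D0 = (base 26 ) 958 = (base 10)6222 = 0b1100001001110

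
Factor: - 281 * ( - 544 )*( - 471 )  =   - 71998944 = - 2^5* 3^1*17^1 * 157^1*281^1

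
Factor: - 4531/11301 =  - 3^(-1)* 23^1* 197^1*3767^( - 1 ) 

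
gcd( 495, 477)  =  9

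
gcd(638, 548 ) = 2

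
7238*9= 65142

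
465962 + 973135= 1439097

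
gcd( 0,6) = 6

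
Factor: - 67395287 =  -59^1*599^1*1907^1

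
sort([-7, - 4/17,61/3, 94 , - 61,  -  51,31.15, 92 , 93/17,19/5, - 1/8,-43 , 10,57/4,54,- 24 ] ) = [ - 61, - 51,-43, - 24,-7,  -  4/17 ,-1/8, 19/5, 93/17 , 10, 57/4 , 61/3,  31.15 , 54, 92,  94 ] 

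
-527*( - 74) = 38998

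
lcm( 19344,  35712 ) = 464256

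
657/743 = 657/743 = 0.88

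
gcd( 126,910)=14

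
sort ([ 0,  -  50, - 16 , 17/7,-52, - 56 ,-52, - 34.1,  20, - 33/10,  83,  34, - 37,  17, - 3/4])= [ - 56, - 52, - 52, - 50, -37, - 34.1,  -  16, - 33/10 ,-3/4,  0,17/7,  17,  20, 34, 83]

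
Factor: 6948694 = 2^1 * 3474347^1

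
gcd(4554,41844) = 66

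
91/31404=91/31404 = 0.00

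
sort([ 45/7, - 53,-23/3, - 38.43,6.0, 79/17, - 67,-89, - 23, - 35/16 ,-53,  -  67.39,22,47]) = [-89, - 67.39, - 67,- 53,-53, - 38.43,-23, - 23/3,- 35/16,79/17, 6.0 , 45/7, 22, 47 ] 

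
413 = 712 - 299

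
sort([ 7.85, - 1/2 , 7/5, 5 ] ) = [ - 1/2,7/5,5,  7.85]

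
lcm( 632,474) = 1896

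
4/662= 2/331 =0.01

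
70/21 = 10/3 = 3.33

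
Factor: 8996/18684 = 3^( - 3)*13^1 = 13/27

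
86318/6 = 43159/3 = 14386.33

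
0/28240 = 0 = 0.00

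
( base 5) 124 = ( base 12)33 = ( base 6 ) 103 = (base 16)27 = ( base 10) 39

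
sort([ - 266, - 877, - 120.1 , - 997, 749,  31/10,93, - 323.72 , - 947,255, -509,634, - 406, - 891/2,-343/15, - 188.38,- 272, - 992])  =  [ - 997, - 992, - 947 , - 877, -509, - 891/2, - 406, -323.72, - 272 , - 266, - 188.38, - 120.1, - 343/15, 31/10,93,255,634, 749 ] 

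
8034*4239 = 34056126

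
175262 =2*87631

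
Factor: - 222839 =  - 222839^1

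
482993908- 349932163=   133061745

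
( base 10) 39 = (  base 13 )30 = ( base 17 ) 25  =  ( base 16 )27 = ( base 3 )1110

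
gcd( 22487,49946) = 113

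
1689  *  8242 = 13920738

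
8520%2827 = 39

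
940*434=407960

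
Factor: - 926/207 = - 2^1 * 3^(-2)*23^( - 1)*463^1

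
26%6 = 2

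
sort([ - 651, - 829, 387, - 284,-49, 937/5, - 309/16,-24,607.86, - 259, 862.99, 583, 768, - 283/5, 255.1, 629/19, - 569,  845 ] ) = [ - 829, - 651, - 569, - 284, -259,-283/5, - 49, - 24 , - 309/16,629/19,937/5, 255.1, 387, 583,607.86, 768,845, 862.99]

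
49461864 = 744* 66481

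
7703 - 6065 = 1638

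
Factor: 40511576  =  2^3*7^1*723421^1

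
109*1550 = 168950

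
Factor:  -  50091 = -3^1*59^1*283^1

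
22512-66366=-43854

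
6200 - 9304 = -3104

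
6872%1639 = 316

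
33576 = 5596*6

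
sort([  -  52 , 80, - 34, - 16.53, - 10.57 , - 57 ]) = [ - 57, - 52, - 34, -16.53  , - 10.57, 80]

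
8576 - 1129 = 7447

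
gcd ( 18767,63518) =7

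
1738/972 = 869/486 = 1.79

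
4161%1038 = 9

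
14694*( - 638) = -9374772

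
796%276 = 244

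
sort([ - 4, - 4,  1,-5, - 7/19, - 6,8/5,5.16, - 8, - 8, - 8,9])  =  [ - 8, - 8, - 8, - 6, - 5 , - 4 , - 4,  -  7/19,  1, 8/5  ,  5.16,9]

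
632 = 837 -205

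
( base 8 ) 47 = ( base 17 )25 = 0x27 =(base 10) 39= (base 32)17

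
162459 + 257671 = 420130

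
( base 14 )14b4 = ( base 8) 7146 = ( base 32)3J6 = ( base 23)6m6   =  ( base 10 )3686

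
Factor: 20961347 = 11^1*1905577^1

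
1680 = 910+770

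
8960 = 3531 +5429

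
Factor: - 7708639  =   - 1409^1*5471^1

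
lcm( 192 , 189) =12096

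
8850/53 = 166 + 52/53= 166.98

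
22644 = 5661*4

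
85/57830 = 17/11566=0.00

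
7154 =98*73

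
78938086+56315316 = 135253402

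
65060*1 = 65060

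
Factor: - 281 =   -  281^1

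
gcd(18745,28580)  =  5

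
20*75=1500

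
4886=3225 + 1661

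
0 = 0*3274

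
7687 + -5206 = 2481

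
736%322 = 92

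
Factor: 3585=3^1*5^1*239^1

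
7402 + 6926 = 14328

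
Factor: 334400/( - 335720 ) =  - 760/763  =  -2^3*5^1*7^(  -  1)*19^1 * 109^( - 1 )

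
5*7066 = 35330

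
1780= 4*445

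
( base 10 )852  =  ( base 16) 354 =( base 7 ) 2325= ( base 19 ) 26G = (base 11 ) 705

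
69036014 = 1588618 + 67447396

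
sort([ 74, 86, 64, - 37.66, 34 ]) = [ - 37.66,34,64,74, 86]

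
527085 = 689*765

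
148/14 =10 + 4/7= 10.57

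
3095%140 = 15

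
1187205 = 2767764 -1580559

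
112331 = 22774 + 89557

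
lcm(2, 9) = 18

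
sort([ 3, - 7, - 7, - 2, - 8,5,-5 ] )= [ - 8, - 7 , - 7, - 5, - 2,3, 5 ] 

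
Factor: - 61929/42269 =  - 63/43 =- 3^2 * 7^1*43^( - 1 ) 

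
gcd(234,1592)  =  2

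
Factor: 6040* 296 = 2^6 * 5^1 * 37^1 * 151^1= 1787840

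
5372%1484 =920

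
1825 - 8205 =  -6380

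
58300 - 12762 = 45538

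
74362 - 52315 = 22047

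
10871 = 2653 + 8218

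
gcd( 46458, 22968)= 522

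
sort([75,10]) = [10, 75]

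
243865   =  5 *48773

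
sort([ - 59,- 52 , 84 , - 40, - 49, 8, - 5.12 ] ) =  [ - 59, - 52, - 49, - 40,-5.12, 8, 84]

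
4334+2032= 6366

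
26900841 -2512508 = 24388333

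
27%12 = 3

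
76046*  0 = 0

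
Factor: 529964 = 2^2*132491^1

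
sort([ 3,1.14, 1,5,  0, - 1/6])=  [ - 1/6,0,1 , 1.14 , 3,5]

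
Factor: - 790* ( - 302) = 238580 = 2^2*5^1*79^1 * 151^1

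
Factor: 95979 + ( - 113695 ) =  -2^2*43^1*103^1 = - 17716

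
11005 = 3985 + 7020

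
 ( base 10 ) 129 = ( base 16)81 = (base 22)5J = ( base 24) 59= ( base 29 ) 4D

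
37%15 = 7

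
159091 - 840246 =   -  681155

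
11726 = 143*82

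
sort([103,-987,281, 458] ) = [ - 987,103,281, 458 ]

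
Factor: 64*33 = 2^6*3^1*  11^1 = 2112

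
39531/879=44 + 285/293 = 44.97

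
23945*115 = 2753675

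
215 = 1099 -884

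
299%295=4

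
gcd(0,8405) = 8405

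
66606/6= 11101 = 11101.00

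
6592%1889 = 925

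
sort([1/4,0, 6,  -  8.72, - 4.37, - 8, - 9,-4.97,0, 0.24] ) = [ - 9, - 8.72, - 8 ,-4.97,  -  4.37, 0,0, 0.24,1/4,6]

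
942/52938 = 157/8823= 0.02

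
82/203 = 82/203 = 0.40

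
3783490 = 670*5647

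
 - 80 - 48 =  - 128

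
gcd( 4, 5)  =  1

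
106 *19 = 2014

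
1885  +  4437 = 6322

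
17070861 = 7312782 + 9758079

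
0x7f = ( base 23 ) 5C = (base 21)61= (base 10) 127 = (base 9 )151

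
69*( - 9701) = - 669369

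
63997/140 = 457 + 17/140 = 457.12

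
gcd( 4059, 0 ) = 4059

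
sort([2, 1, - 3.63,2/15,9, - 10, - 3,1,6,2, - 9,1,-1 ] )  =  [ - 10,-9, - 3.63,-3, - 1,2/15,1, 1,1,2,2 , 6,9 ] 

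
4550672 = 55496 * 82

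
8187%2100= 1887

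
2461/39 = 2461/39 = 63.10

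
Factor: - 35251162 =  - 2^1  *  17625581^1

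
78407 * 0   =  0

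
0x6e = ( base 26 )46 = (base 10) 110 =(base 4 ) 1232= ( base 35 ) 35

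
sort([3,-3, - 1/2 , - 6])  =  [-6, - 3, - 1/2,3]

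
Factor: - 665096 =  - 2^3*83137^1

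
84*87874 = 7381416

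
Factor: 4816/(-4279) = -2^4*7^1 * 11^ ( - 1)*43^1*389^(-1) 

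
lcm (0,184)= 0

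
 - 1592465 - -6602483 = 5010018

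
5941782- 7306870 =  - 1365088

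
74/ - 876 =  - 37/438 = - 0.08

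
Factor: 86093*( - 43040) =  - 3705442720=- 2^5*5^1*7^3*  251^1*269^1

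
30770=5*6154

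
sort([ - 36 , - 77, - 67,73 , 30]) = [ - 77, - 67, - 36, 30,73 ]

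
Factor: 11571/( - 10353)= - 19/17 = - 17^( -1 )*19^1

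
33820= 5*6764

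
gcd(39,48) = 3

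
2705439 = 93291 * 29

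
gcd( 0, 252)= 252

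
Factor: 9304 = 2^3*1163^1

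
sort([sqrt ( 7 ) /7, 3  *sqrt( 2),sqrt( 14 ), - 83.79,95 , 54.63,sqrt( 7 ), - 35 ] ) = [  -  83.79,- 35,sqrt(7) /7,sqrt( 7),sqrt(14 ),3*sqrt(2 ),54.63,95]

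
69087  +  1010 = 70097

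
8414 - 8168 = 246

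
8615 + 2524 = 11139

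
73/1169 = 73/1169= 0.06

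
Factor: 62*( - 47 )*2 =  - 2^2*31^1*47^1 = - 5828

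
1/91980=1/91980 = 0.00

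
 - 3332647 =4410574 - 7743221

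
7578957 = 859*8823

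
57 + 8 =65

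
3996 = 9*444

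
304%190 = 114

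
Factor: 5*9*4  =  180= 2^2 * 3^2*5^1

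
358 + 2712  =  3070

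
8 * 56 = 448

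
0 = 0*68198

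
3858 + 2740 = 6598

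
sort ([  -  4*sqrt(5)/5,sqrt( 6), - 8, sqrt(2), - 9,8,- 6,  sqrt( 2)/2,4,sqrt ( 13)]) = [ - 9, - 8,-6, - 4*sqrt( 5)/5,sqrt( 2)/2,sqrt (2 ),sqrt ( 6), sqrt (13 ), 4 , 8]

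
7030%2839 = 1352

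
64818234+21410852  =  86229086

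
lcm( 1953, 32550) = 97650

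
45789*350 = 16026150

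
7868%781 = 58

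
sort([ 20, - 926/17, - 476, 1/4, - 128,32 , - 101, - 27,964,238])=[ - 476, - 128 , - 101, - 926/17, - 27,1/4 , 20,32,238, 964]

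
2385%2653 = 2385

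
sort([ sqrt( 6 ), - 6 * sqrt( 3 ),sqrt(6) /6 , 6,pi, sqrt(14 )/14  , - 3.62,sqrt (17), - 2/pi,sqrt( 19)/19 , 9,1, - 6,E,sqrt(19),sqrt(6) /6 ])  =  [-6 * sqrt( 3), - 6, - 3.62, - 2/pi,sqrt( 19)/19, sqrt( 14 )/14,sqrt(6 ) /6,sqrt( 6)/6,1,sqrt( 6), E, pi,  sqrt( 17), sqrt(19),6,9]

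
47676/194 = 245 + 73/97= 245.75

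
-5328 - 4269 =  - 9597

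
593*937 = 555641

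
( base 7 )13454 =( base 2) 111001010001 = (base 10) 3665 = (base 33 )3c2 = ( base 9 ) 5022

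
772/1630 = 386/815 = 0.47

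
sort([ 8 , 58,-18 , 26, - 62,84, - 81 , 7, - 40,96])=[- 81,-62 ,  -  40,  -  18 , 7,8, 26, 58,84,96]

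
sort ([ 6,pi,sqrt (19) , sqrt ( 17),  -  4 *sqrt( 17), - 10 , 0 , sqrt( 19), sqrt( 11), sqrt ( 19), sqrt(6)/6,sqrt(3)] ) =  [ - 4*sqrt( 17 ), - 10,0,sqrt ( 6)/6,sqrt (3 ),pi,sqrt(  11), sqrt(17),sqrt( 19 ),sqrt(19),sqrt(19 ),6 ]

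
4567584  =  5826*784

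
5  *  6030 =30150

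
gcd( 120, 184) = 8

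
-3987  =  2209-6196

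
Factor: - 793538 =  - 2^1*31^1*12799^1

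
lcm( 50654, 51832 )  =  2228776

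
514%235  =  44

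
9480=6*1580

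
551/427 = 551/427 = 1.29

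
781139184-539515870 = 241623314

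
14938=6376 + 8562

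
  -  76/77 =-76/77 = - 0.99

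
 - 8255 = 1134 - 9389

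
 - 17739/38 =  - 17739/38 = -466.82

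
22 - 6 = 16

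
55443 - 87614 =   -  32171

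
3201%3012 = 189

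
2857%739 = 640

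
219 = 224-5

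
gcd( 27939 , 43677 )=3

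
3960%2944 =1016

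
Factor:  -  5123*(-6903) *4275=3^4*5^2*13^1*19^1 * 47^1*59^1* 109^1 = 151181394975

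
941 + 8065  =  9006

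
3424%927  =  643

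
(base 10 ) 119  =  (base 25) 4j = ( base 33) 3K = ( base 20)5j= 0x77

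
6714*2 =13428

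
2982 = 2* 1491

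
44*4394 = 193336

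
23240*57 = 1324680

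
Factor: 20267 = 13^1  *1559^1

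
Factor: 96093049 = 13^1 * 7391773^1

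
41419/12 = 3451 + 7/12 = 3451.58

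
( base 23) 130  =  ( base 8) 1126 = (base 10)598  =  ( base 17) 213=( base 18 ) 1F4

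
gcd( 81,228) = 3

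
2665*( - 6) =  - 15990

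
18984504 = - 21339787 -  - 40324291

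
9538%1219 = 1005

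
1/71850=1/71850 = 0.00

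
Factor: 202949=202949^1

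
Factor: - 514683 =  - 3^2 * 13^1* 53^1*83^1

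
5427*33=179091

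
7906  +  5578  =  13484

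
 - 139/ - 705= 139/705  =  0.20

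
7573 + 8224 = 15797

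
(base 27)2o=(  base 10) 78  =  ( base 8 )116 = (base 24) 36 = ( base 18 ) 46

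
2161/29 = 74 + 15/29 = 74.52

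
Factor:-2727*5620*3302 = -2^3*3^3*5^1*13^1*101^1 *127^1*281^1 = -  50605593480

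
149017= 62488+86529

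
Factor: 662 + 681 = 17^1*79^1 = 1343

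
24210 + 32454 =56664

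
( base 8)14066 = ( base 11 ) 4725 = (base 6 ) 44410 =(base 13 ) 2a8a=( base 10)6198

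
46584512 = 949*49088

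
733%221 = 70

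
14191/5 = 14191/5 = 2838.20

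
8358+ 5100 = 13458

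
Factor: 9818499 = 3^1*61^1*53653^1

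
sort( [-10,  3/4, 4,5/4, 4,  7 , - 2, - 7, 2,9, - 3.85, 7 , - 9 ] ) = [  -  10, - 9,-7,  -  3.85, - 2, 3/4, 5/4, 2,4, 4,7,  7, 9] 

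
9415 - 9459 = - 44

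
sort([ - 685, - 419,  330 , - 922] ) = [-922, - 685, - 419,330 ]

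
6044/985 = 6044/985 = 6.14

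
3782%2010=1772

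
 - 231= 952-1183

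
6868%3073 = 722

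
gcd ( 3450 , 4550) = 50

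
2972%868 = 368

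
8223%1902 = 615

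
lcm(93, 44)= 4092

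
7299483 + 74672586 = 81972069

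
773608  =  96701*8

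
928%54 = 10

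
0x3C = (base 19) 33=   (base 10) 60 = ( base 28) 24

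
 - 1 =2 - 3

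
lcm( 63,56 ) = 504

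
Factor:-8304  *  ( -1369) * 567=2^4*3^5*7^1*37^2*173^1 = 6445755792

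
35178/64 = 17589/32= 549.66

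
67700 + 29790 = 97490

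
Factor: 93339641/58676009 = 7^ ( - 1)*19^( - 1)*37^1 * 89^( - 1) * 359^1 * 4957^( - 1)*7027^1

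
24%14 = 10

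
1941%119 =37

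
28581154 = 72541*394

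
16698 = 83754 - 67056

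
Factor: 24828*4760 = 2^5*3^1*5^1*7^1*17^1*2069^1= 118181280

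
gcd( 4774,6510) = 434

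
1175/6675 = 47/267 = 0.18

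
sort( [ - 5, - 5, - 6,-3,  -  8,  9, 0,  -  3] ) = [ - 8, - 6,-5,-5,-3, - 3 , 0 , 9]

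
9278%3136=3006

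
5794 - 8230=-2436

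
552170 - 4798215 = - 4246045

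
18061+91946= 110007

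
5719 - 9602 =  - 3883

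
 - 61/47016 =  - 61/47016 = -  0.00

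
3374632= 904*3733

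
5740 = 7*820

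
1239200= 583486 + 655714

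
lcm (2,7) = 14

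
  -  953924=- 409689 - 544235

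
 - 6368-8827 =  - 15195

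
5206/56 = 92 + 27/28 = 92.96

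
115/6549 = 115/6549 = 0.02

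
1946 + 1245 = 3191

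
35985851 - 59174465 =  - 23188614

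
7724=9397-1673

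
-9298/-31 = 9298/31 =299.94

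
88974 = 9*9886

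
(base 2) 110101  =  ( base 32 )1L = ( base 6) 125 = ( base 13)41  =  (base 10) 53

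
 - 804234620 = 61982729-866217349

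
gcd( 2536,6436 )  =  4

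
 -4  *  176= - 704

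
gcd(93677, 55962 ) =1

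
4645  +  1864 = 6509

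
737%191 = 164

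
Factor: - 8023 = -71^1*113^1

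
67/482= 67/482 = 0.14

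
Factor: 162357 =3^1*13^1*23^1*181^1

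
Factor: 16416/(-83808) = - 19^1 * 97^( - 1 ) = - 19/97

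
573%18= 15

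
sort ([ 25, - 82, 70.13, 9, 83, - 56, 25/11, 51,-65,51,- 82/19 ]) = [ - 82, - 65,-56, - 82/19, 25/11,9, 25,51,51, 70.13, 83 ]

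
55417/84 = 659 + 61/84 = 659.73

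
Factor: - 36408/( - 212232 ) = 41^1*239^( - 1)=41/239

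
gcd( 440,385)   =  55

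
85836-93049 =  - 7213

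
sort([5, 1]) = [ 1,5]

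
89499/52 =1721+7/52 = 1721.13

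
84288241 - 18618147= 65670094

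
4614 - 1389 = 3225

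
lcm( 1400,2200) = 15400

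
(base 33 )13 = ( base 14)28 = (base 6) 100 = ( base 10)36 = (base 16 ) 24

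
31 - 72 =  - 41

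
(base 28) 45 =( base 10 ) 117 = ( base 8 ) 165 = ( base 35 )3c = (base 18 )69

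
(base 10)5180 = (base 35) 480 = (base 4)1100330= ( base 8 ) 12074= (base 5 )131210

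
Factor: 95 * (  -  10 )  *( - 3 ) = 2^1* 3^1*5^2*19^1 = 2850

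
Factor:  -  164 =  - 2^2*41^1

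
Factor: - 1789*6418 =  - 11481802= -2^1*1789^1*3209^1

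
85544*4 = 342176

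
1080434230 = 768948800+311485430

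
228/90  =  38/15 = 2.53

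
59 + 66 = 125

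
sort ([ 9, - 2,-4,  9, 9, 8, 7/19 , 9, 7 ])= [ - 4, - 2, 7/19, 7, 8, 9, 9, 9,9]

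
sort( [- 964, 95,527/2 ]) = [ - 964,95 , 527/2 ] 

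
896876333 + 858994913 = 1755871246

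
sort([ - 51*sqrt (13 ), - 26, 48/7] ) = [ - 51*sqrt(13), - 26, 48/7 ]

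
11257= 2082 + 9175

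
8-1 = 7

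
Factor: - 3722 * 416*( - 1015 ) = 1571577280 = 2^6*5^1*7^1 * 13^1 * 29^1*1861^1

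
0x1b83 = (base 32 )6S3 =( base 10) 7043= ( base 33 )6FE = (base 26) aan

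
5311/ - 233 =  - 23 + 48/233 = - 22.79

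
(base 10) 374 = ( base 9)455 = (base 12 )272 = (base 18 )12e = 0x176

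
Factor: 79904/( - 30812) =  - 19976/7703 = -  2^3*11^1*227^1*7703^( - 1 )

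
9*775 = 6975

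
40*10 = 400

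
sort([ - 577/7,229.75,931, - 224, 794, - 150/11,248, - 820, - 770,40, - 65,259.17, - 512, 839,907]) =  [-820,  -  770 , - 512 , - 224, - 577/7, - 65, - 150/11, 40,229.75,  248,259.17, 794,839 , 907, 931]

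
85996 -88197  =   - 2201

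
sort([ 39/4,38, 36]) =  [ 39/4,36, 38] 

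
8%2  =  0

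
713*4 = 2852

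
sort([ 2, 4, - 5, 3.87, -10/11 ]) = [ - 5, - 10/11,2, 3.87,4 ] 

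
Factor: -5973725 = - 5^2 * 238949^1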